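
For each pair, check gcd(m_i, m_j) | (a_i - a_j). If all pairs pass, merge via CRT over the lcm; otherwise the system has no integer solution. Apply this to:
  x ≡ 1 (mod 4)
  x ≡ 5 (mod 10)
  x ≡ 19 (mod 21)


Moduli 4, 10, 21 are not pairwise coprime, so CRT works modulo lcm(m_i) when all pairwise compatibility conditions hold.
Pairwise compatibility: gcd(m_i, m_j) must divide a_i - a_j for every pair.
Merge one congruence at a time:
  Start: x ≡ 1 (mod 4).
  Combine with x ≡ 5 (mod 10): gcd(4, 10) = 2; 5 - 1 = 4, which IS divisible by 2, so compatible.
    Write x = 1 + 4·t and substitute into x ≡ 5 (mod 10): 4·t ≡ 5 − 1 = 4 (mod 10).
    Divide the congruence (and modulus) by g = 2: 2·t ≡ 2 (mod 5).
    The inverse of 2 mod 5 is 3 (since 2·3 = 6 = 1·5 + 1), so t ≡ 3·2 = 6 ≡ 1 (mod 5).
    Then x = 1 + 4·1 = 5, valid modulo lcm(4, 10) = 20: x ≡ 5 (mod 20).
  Combine with x ≡ 19 (mod 21): gcd(20, 21) = 1; 19 - 5 = 14, which IS divisible by 1, so compatible.
    Write x = 5 + 20·t and substitute into x ≡ 19 (mod 21): 20·t ≡ 19 − 5 = 14 (mod 21).
    The inverse of 20 mod 21 is 20 (since 20·20 = 400 = 19·21 + 1), so t ≡ 20·14 = 280 ≡ 7 (mod 21).
    Then x = 5 + 20·7 = 145, valid modulo lcm(20, 21) = 420: x ≡ 145 (mod 420).
Verify: 145 mod 4 = 1, 145 mod 10 = 5, 145 mod 21 = 19.

x ≡ 145 (mod 420).


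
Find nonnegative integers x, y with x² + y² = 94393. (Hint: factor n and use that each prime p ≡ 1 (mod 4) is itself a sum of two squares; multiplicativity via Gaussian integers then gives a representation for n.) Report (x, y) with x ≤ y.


Step 1: Factor n = 94393 = 13 · 53 · 137.
Step 2: Check the mod-4 condition on each prime factor: 13 ≡ 1 (mod 4), exponent 1; 53 ≡ 1 (mod 4), exponent 1; 137 ≡ 1 (mod 4), exponent 1.
All primes ≡ 3 (mod 4) appear to even exponent (or don't appear), so by the two-squares theorem n IS expressible as a sum of two squares.
Step 3: Build a representation. Here n = 13 · 53 · 137 is a product of primes ≡ 1 (mod 4). Each prime p ≡ 1 (mod 4) is itself a sum of two squares; find a² by testing p − a² for a perfect square:
  13: 13 − 1² = 12, 13 − 2² = 9 = 3² ⇒ 13 = 2² + 3².
  53: 53 − 1² = 52, 53 − 2² = 49 = 7² ⇒ 53 = 2² + 7².
  137: 137 − 1² = 136, 137 − 2² = 133, 137 − 3² = 128, 137 − 4² = 121 = 11² ⇒ 137 = 4² + 11².
  Combine using the Brahmagupta–Fibonacci identity (a² + b²)(c² + d²) = (ac − bd)² + (ad + bc)² = (ac + bd)² + (ad − bc)²:
  13 · 53 = 689: from (2² + 3²)(2² + 7²), take (2·2 − 3·7, 2·7 + 3·2) = (4 − 21, 14 + 6) = (-17, 20); dropping signs (only squares matter) gives (17, 20); check 17² + 20² = 289 + 400 = 689 ✓.
  689 · 137 = 94393: from (17² + 20²)(4² + 11²), take (17·4 − 20·11, 17·11 + 20·4) = (68 − 220, 187 + 80) = (-152, 267); dropping signs (only squares matter) gives (152, 267); check 152² + 267² = 23104 + 71289 = 94393 ✓.
Step 4: Order so x ≤ y and verify: 152² + 267² = 23104 + 71289 = 94393 = n. ✓

n = 94393 = 152² + 267² (one valid representation with x ≤ y).


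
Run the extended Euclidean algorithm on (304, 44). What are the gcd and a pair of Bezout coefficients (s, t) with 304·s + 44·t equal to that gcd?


Euclidean algorithm on (304, 44) — divide until remainder is 0:
  304 = 6 · 44 + 40
  44 = 1 · 40 + 4
  40 = 10 · 4 + 0
gcd(304, 44) = 4.
Track Bezout coefficients alongside the remainders: start with r₀ = 304 = a·1 + b·0 (s = 1, t = 0) and r₁ = 44 = a·0 + b·1 (s = 0, t = 1); each new remainder r_{k+1} = r_{k-1} − q_k·r_k inherits s_{k+1} = s_{k-1} − q_k·s_k, t_{k+1} = t_{k-1} − q_k·t_k, so r_k = a·s_k + b·t_k at every step:
  q = 6: r = 40, s = 1 − 6·0 = 1, t = 0 − 6·1 = -6  (check: 304·1 + 44·(-6) = 40)
  q = 1: r = 4, s = 0 − 1·1 = -1, t = 1 − 1·(-6) = 7  (check: 304·(-1) + 44·7 = 4)
The row with r = 4 (the gcd) gives the Bezout coefficients s = -1, t = 7.
Result: 304 · (-1) + 44 · (7) = 4.

gcd(304, 44) = 4; s = -1, t = 7 (check: 304·(-1) + 44·7 = 4).


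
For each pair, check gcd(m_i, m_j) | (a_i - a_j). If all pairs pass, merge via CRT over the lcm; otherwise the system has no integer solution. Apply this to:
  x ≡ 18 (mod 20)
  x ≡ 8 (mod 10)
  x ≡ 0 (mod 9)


Moduli 20, 10, 9 are not pairwise coprime, so CRT works modulo lcm(m_i) when all pairwise compatibility conditions hold.
Pairwise compatibility: gcd(m_i, m_j) must divide a_i - a_j for every pair.
Merge one congruence at a time:
  Start: x ≡ 18 (mod 20).
  Combine with x ≡ 8 (mod 10): gcd(20, 10) = 10; 8 - 18 = -10, which IS divisible by 10, so compatible.
    Write x = 18 + 20·t and substitute into x ≡ 8 (mod 10): 20·t ≡ 8 − 18 = -10 (mod 10).
    Divide the congruence (and modulus) by g = 10: 2·t ≡ -1 (mod 1).
    Modulo 1 every t works; take t = 0.
    Then x = 18 + 20·0 = 18, valid modulo lcm(20, 10) = 20: x ≡ 18 (mod 20).
  Combine with x ≡ 0 (mod 9): gcd(20, 9) = 1; 0 - 18 = -18, which IS divisible by 1, so compatible.
    Write x = 18 + 20·t and substitute into x ≡ 0 (mod 9): 20·t ≡ 0 − 18 = -18 (mod 9).
    Reduce coefficients mod 9: 2·t ≡ 0 (mod 9).
    The inverse of 2 mod 9 is 5 (since 2·5 = 10 = 1·9 + 1), so t ≡ 5·0 = 0 ≡ 0 (mod 9).
    Then x = 18 + 20·0 = 18, valid modulo lcm(20, 9) = 180: x ≡ 18 (mod 180).
Verify: 18 mod 20 = 18, 18 mod 10 = 8, 18 mod 9 = 0.

x ≡ 18 (mod 180).


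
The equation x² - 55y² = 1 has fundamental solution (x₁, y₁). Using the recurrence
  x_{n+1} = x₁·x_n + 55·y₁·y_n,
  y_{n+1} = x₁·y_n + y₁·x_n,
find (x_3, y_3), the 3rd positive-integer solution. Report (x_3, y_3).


Step 1: Find the fundamental solution (x₁, y₁) of x² - 55y² = 1.
  Expand √55 as a continued fraction. a₀ = ⌊√55⌋ = 7; iterate m_{k+1} = d_k·a_k − m_k, d_{k+1} = (55 − m_{k+1}²)/d_k, a_{k+1} = ⌊(a₀ + m_{k+1})/d_{k+1}⌋ (starting m₀ = 0, d₀ = 1), with convergents p_k = a_k·p_{k-1} + p_{k-2}, q_k = a_k·q_{k-1} + q_{k-2} (p₋₁ = 1, q₋₁ = 0):
  k = 0: a₀ = 7; p₀/q₀ = 7/1; p₀² − 55·q₀² = 49 − 55 = -6.
  k = 1: m = 7, d = 6, a = ⌊(7 + 7)/6⌋ = 2; p/q = (2·7 + 1)/(2·1 + 0) = 15/2; p² − 55·q² = 225 − 220 = 5.
  k = 2: m = 5, d = 5, a = ⌊(7 + 5)/5⌋ = 2; p/q = (2·15 + 7)/(2·2 + 1) = 37/5; p² − 55·q² = 1369 − 1375 = -6.
  k = 3: m = 5, d = 6, a = ⌊(7 + 5)/6⌋ = 2; p/q = (2·37 + 15)/(2·5 + 2) = 89/12; p² − 55·q² = 7921 − 7920 = 1.
  The first convergent with p² − 55·q² = 1 gives the fundamental solution (x₁, y₁) = (89, 12).
Step 2: Apply the recurrence (x_{n+1}, y_{n+1}) = (x₁x_n + 55y₁y_n, x₁y_n + y₁x_n) repeatedly.
  From (x_1, y_1) = (89, 12): x_2 = 89·89 + 55·12·12 = 15841; y_2 = 89·12 + 12·89 = 2136.
  From (x_2, y_2) = (15841, 2136): x_3 = 89·15841 + 55·12·2136 = 2819609; y_3 = 89·2136 + 12·15841 = 380196.
Step 3: Verify x_3² - 55·y_3² = 7950194912881 - 7950194912880 = 1 (should be 1). ✓

(x_1, y_1) = (89, 12); (x_3, y_3) = (2819609, 380196).


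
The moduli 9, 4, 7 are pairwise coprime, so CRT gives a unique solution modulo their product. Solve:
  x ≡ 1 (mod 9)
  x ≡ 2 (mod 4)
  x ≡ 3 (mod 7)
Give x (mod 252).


Moduli 9, 4, 7 are pairwise coprime; by CRT there is a unique solution modulo M = 9 · 4 · 7 = 252.
Solve pairwise, accumulating the modulus:
  Start with x ≡ 1 (mod 9).
  Combine with x ≡ 2 (mod 4): since gcd(9, 4) = 1, we get a unique residue mod 36.
    Write x = 1 + 9·t and substitute into x ≡ 2 (mod 4): 9·t ≡ 2 − 1 = 1 (mod 4).
    Reduce coefficients mod 4: 1·t ≡ 1 (mod 4).
    So t ≡ 1 (mod 4).
    Then x = 1 + 9·1 = 10, valid modulo lcm(9, 4) = 36: x ≡ 10 (mod 36).
  Combine with x ≡ 3 (mod 7): since gcd(36, 7) = 1, we get a unique residue mod 252.
    Write x = 10 + 36·t and substitute into x ≡ 3 (mod 7): 36·t ≡ 3 − 10 = -7 (mod 7).
    Reduce coefficients mod 7: 1·t ≡ 0 (mod 7).
    So t ≡ 0 (mod 7).
    Then x = 10 + 36·0 = 10, valid modulo lcm(36, 7) = 252: x ≡ 10 (mod 252).
Verify: 10 mod 9 = 1 ✓, 10 mod 4 = 2 ✓, 10 mod 7 = 3 ✓.

x ≡ 10 (mod 252).


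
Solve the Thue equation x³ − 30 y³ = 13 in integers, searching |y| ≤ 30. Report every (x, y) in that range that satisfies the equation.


The equation is x³ - 30y³ = 13. For fixed y, x³ = 30·y³ + 13, so a solution requires the RHS to be a perfect cube.
Strategy: iterate y from -30 to 30, compute RHS = 30·y³ + 13, and check whether it is a (positive or negative) perfect cube.
Check small values of y:
  y = 0: RHS = 13 is not a perfect cube.
  y = 1: RHS = 43 is not a perfect cube.
  y = -1: RHS = -17 is not a perfect cube.
  y = 2: RHS = 253 is not a perfect cube.
  y = -2: RHS = -227 is not a perfect cube.
  y = 3: RHS = 823 is not a perfect cube.
  y = -3: RHS = -797 is not a perfect cube.
Continuing the search up to |y| = 30 finds no solutions either.
No (x, y) in the scanned range satisfies the equation.

No integer solutions with |y| ≤ 30.


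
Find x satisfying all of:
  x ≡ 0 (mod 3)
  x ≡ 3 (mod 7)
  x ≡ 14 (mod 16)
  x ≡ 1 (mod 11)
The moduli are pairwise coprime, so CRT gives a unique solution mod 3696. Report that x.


Product of moduli M = 3 · 7 · 16 · 11 = 3696.
Merge one congruence at a time:
  Start: x ≡ 0 (mod 3).
  Combine with x ≡ 3 (mod 7); new modulus lcm = 21.
    Write x = 0 + 3·t and substitute into x ≡ 3 (mod 7): 3·t ≡ 3 − 0 = 3 (mod 7).
    The inverse of 3 mod 7 is 5 (since 3·5 = 15 = 2·7 + 1), so t ≡ 5·3 = 15 ≡ 1 (mod 7).
    Then x = 0 + 3·1 = 3, valid modulo lcm(3, 7) = 21: x ≡ 3 (mod 21).
  Combine with x ≡ 14 (mod 16); new modulus lcm = 336.
    Write x = 3 + 21·t and substitute into x ≡ 14 (mod 16): 21·t ≡ 14 − 3 = 11 (mod 16).
    Reduce coefficients mod 16: 5·t ≡ 11 (mod 16).
    The inverse of 5 mod 16 is 13 (since 5·13 = 65 = 4·16 + 1), so t ≡ 13·11 = 143 ≡ 15 (mod 16).
    Then x = 3 + 21·15 = 318, valid modulo lcm(21, 16) = 336: x ≡ 318 (mod 336).
  Combine with x ≡ 1 (mod 11); new modulus lcm = 3696.
    Write x = 318 + 336·t and substitute into x ≡ 1 (mod 11): 336·t ≡ 1 − 318 = -317 (mod 11).
    Reduce coefficients mod 11: 6·t ≡ 2 (mod 11).
    The inverse of 6 mod 11 is 2 (since 6·2 = 12 = 1·11 + 1), so t ≡ 2·2 = 4 ≡ 4 (mod 11).
    Then x = 318 + 336·4 = 1662, valid modulo lcm(336, 11) = 3696: x ≡ 1662 (mod 3696).
Verify against each original: 1662 mod 3 = 0, 1662 mod 7 = 3, 1662 mod 16 = 14, 1662 mod 11 = 1.

x ≡ 1662 (mod 3696).


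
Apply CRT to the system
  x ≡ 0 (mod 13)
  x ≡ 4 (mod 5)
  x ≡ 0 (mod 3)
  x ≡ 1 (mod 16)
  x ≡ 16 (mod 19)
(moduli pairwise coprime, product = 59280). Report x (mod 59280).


Product of moduli M = 13 · 5 · 3 · 16 · 19 = 59280.
Merge one congruence at a time:
  Start: x ≡ 0 (mod 13).
  Combine with x ≡ 4 (mod 5); new modulus lcm = 65.
    Write x = 0 + 13·t and substitute into x ≡ 4 (mod 5): 13·t ≡ 4 − 0 = 4 (mod 5).
    Reduce coefficients mod 5: 3·t ≡ 4 (mod 5).
    The inverse of 3 mod 5 is 2 (since 3·2 = 6 = 1·5 + 1), so t ≡ 2·4 = 8 ≡ 3 (mod 5).
    Then x = 0 + 13·3 = 39, valid modulo lcm(13, 5) = 65: x ≡ 39 (mod 65).
  Combine with x ≡ 0 (mod 3); new modulus lcm = 195.
    Write x = 39 + 65·t and substitute into x ≡ 0 (mod 3): 65·t ≡ 0 − 39 = -39 (mod 3).
    Reduce coefficients mod 3: 2·t ≡ 0 (mod 3).
    The inverse of 2 mod 3 is 2 (since 2·2 = 4 = 1·3 + 1), so t ≡ 2·0 = 0 ≡ 0 (mod 3).
    Then x = 39 + 65·0 = 39, valid modulo lcm(65, 3) = 195: x ≡ 39 (mod 195).
  Combine with x ≡ 1 (mod 16); new modulus lcm = 3120.
    Write x = 39 + 195·t and substitute into x ≡ 1 (mod 16): 195·t ≡ 1 − 39 = -38 (mod 16).
    Reduce coefficients mod 16: 3·t ≡ 10 (mod 16).
    The inverse of 3 mod 16 is 11 (since 3·11 = 33 = 2·16 + 1), so t ≡ 11·10 = 110 ≡ 14 (mod 16).
    Then x = 39 + 195·14 = 2769, valid modulo lcm(195, 16) = 3120: x ≡ 2769 (mod 3120).
  Combine with x ≡ 16 (mod 19); new modulus lcm = 59280.
    Write x = 2769 + 3120·t and substitute into x ≡ 16 (mod 19): 3120·t ≡ 16 − 2769 = -2753 (mod 19).
    Reduce coefficients mod 19: 4·t ≡ 2 (mod 19).
    The inverse of 4 mod 19 is 5 (since 4·5 = 20 = 1·19 + 1), so t ≡ 5·2 = 10 ≡ 10 (mod 19).
    Then x = 2769 + 3120·10 = 33969, valid modulo lcm(3120, 19) = 59280: x ≡ 33969 (mod 59280).
Verify against each original: 33969 mod 13 = 0, 33969 mod 5 = 4, 33969 mod 3 = 0, 33969 mod 16 = 1, 33969 mod 19 = 16.

x ≡ 33969 (mod 59280).


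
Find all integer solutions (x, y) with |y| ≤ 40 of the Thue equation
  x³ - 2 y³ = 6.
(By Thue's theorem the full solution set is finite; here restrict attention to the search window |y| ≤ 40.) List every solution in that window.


The equation is x³ - 2y³ = 6. For fixed y, x³ = 2·y³ + 6, so a solution requires the RHS to be a perfect cube.
Strategy: iterate y from -40 to 40, compute RHS = 2·y³ + 6, and check whether it is a (positive or negative) perfect cube.
Check small values of y:
  y = 0: RHS = 6 is not a perfect cube.
  y = 1: RHS = 8 = (2)³ ⇒ x = 2 works.
  y = -1: RHS = 4 is not a perfect cube.
  y = 2: RHS = 22 is not a perfect cube.
  y = -2: RHS = -10 is not a perfect cube.
  y = 3: RHS = 60 is not a perfect cube.
  y = -3: RHS = -48 is not a perfect cube.
Continuing the search up to |y| = 40 finds no further solutions beyond those listed.
Collected solutions: (2, 1).

Solutions (with |y| ≤ 40): (2, 1).


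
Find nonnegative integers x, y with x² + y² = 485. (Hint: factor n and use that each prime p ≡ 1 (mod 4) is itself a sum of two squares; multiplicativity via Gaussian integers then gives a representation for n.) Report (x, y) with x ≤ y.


Step 1: Factor n = 485 = 5 · 97.
Step 2: Check the mod-4 condition on each prime factor: 5 ≡ 1 (mod 4), exponent 1; 97 ≡ 1 (mod 4), exponent 1.
All primes ≡ 3 (mod 4) appear to even exponent (or don't appear), so by the two-squares theorem n IS expressible as a sum of two squares.
Step 3: Build a representation. Here n = 5 · 97 is a product of primes ≡ 1 (mod 4). Each prime p ≡ 1 (mod 4) is itself a sum of two squares; find a² by testing p − a² for a perfect square:
  5: 5 − 1² = 4 = 2² ⇒ 5 = 1² + 2².
  97: 97 − 1² = 96, 97 − 2² = 93, 97 − 3² = 88, 97 − 4² = 81 = 9² ⇒ 97 = 4² + 9².
  Combine using the Brahmagupta–Fibonacci identity (a² + b²)(c² + d²) = (ac − bd)² + (ad + bc)² = (ac + bd)² + (ad − bc)²:
  5 · 97 = 485: from (1² + 2²)(4² + 9²), take (1·4 − 2·9, 1·9 + 2·4) = (4 − 18, 9 + 8) = (-14, 17); dropping signs (only squares matter) gives (14, 17); check 14² + 17² = 196 + 289 = 485 ✓.
Step 4: Order so x ≤ y and verify: 14² + 17² = 196 + 289 = 485 = n. ✓

n = 485 = 14² + 17² (one valid representation with x ≤ y).


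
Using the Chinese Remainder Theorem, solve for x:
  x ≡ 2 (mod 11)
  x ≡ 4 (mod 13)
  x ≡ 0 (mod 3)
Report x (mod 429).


Moduli 11, 13, 3 are pairwise coprime; by CRT there is a unique solution modulo M = 11 · 13 · 3 = 429.
Solve pairwise, accumulating the modulus:
  Start with x ≡ 2 (mod 11).
  Combine with x ≡ 4 (mod 13): since gcd(11, 13) = 1, we get a unique residue mod 143.
    Write x = 2 + 11·t and substitute into x ≡ 4 (mod 13): 11·t ≡ 4 − 2 = 2 (mod 13).
    The inverse of 11 mod 13 is 6 (since 11·6 = 66 = 5·13 + 1), so t ≡ 6·2 = 12 ≡ 12 (mod 13).
    Then x = 2 + 11·12 = 134, valid modulo lcm(11, 13) = 143: x ≡ 134 (mod 143).
  Combine with x ≡ 0 (mod 3): since gcd(143, 3) = 1, we get a unique residue mod 429.
    Write x = 134 + 143·t and substitute into x ≡ 0 (mod 3): 143·t ≡ 0 − 134 = -134 (mod 3).
    Reduce coefficients mod 3: 2·t ≡ 1 (mod 3).
    The inverse of 2 mod 3 is 2 (since 2·2 = 4 = 1·3 + 1), so t ≡ 2·1 = 2 ≡ 2 (mod 3).
    Then x = 134 + 143·2 = 420, valid modulo lcm(143, 3) = 429: x ≡ 420 (mod 429).
Verify: 420 mod 11 = 2 ✓, 420 mod 13 = 4 ✓, 420 mod 3 = 0 ✓.

x ≡ 420 (mod 429).


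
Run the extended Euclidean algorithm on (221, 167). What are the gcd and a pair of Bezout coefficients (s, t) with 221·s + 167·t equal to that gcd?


Euclidean algorithm on (221, 167) — divide until remainder is 0:
  221 = 1 · 167 + 54
  167 = 3 · 54 + 5
  54 = 10 · 5 + 4
  5 = 1 · 4 + 1
  4 = 4 · 1 + 0
gcd(221, 167) = 1.
Track Bezout coefficients alongside the remainders: start with r₀ = 221 = a·1 + b·0 (s = 1, t = 0) and r₁ = 167 = a·0 + b·1 (s = 0, t = 1); each new remainder r_{k+1} = r_{k-1} − q_k·r_k inherits s_{k+1} = s_{k-1} − q_k·s_k, t_{k+1} = t_{k-1} − q_k·t_k, so r_k = a·s_k + b·t_k at every step:
  q = 1: r = 54, s = 1 − 1·0 = 1, t = 0 − 1·1 = -1  (check: 221·1 + 167·(-1) = 54)
  q = 3: r = 5, s = 0 − 3·1 = -3, t = 1 − 3·(-1) = 4  (check: 221·(-3) + 167·4 = 5)
  q = 10: r = 4, s = 1 − 10·(-3) = 31, t = -1 − 10·4 = -41  (check: 221·31 + 167·(-41) = 4)
  q = 1: r = 1, s = -3 − 1·31 = -34, t = 4 − 1·(-41) = 45  (check: 221·(-34) + 167·45 = 1)
The row with r = 1 (the gcd) gives the Bezout coefficients s = -34, t = 45.
Result: 221 · (-34) + 167 · (45) = 1.

gcd(221, 167) = 1; s = -34, t = 45 (check: 221·(-34) + 167·45 = 1).


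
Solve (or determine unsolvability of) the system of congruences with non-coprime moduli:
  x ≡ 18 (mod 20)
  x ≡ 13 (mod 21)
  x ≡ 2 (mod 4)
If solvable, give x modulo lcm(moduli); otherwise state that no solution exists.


Moduli 20, 21, 4 are not pairwise coprime, so CRT works modulo lcm(m_i) when all pairwise compatibility conditions hold.
Pairwise compatibility: gcd(m_i, m_j) must divide a_i - a_j for every pair.
Merge one congruence at a time:
  Start: x ≡ 18 (mod 20).
  Combine with x ≡ 13 (mod 21): gcd(20, 21) = 1; 13 - 18 = -5, which IS divisible by 1, so compatible.
    Write x = 18 + 20·t and substitute into x ≡ 13 (mod 21): 20·t ≡ 13 − 18 = -5 (mod 21).
    Reduce coefficients mod 21: 20·t ≡ 16 (mod 21).
    The inverse of 20 mod 21 is 20 (since 20·20 = 400 = 19·21 + 1), so t ≡ 20·16 = 320 ≡ 5 (mod 21).
    Then x = 18 + 20·5 = 118, valid modulo lcm(20, 21) = 420: x ≡ 118 (mod 420).
  Combine with x ≡ 2 (mod 4): gcd(420, 4) = 4; 2 - 118 = -116, which IS divisible by 4, so compatible.
    Write x = 118 + 420·t and substitute into x ≡ 2 (mod 4): 420·t ≡ 2 − 118 = -116 (mod 4).
    Divide the congruence (and modulus) by g = 4: 105·t ≡ -29 (mod 1).
    Modulo 1 every t works; take t = 0.
    Then x = 118 + 420·0 = 118, valid modulo lcm(420, 4) = 420: x ≡ 118 (mod 420).
Verify: 118 mod 20 = 18, 118 mod 21 = 13, 118 mod 4 = 2.

x ≡ 118 (mod 420).


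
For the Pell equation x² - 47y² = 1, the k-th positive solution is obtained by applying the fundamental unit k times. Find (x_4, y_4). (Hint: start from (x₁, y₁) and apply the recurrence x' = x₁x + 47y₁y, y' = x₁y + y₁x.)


Step 1: Find the fundamental solution (x₁, y₁) of x² - 47y² = 1.
  Expand √47 as a continued fraction. a₀ = ⌊√47⌋ = 6; iterate m_{k+1} = d_k·a_k − m_k, d_{k+1} = (47 − m_{k+1}²)/d_k, a_{k+1} = ⌊(a₀ + m_{k+1})/d_{k+1}⌋ (starting m₀ = 0, d₀ = 1), with convergents p_k = a_k·p_{k-1} + p_{k-2}, q_k = a_k·q_{k-1} + q_{k-2} (p₋₁ = 1, q₋₁ = 0):
  k = 0: a₀ = 6; p₀/q₀ = 6/1; p₀² − 47·q₀² = 36 − 47 = -11.
  k = 1: m = 6, d = 11, a = ⌊(6 + 6)/11⌋ = 1; p/q = (1·6 + 1)/(1·1 + 0) = 7/1; p² − 47·q² = 49 − 47 = 2.
  k = 2: m = 5, d = 2, a = ⌊(6 + 5)/2⌋ = 5; p/q = (5·7 + 6)/(5·1 + 1) = 41/6; p² − 47·q² = 1681 − 1692 = -11.
  k = 3: m = 5, d = 11, a = ⌊(6 + 5)/11⌋ = 1; p/q = (1·41 + 7)/(1·6 + 1) = 48/7; p² − 47·q² = 2304 − 2303 = 1.
  The first convergent with p² − 47·q² = 1 gives the fundamental solution (x₁, y₁) = (48, 7).
Step 2: Apply the recurrence (x_{n+1}, y_{n+1}) = (x₁x_n + 47y₁y_n, x₁y_n + y₁x_n) repeatedly.
  From (x_1, y_1) = (48, 7): x_2 = 48·48 + 47·7·7 = 4607; y_2 = 48·7 + 7·48 = 672.
  From (x_2, y_2) = (4607, 672): x_3 = 48·4607 + 47·7·672 = 442224; y_3 = 48·672 + 7·4607 = 64505.
  From (x_3, y_3) = (442224, 64505): x_4 = 48·442224 + 47·7·64505 = 42448897; y_4 = 48·64505 + 7·442224 = 6191808.
Step 3: Verify x_4² - 47·y_4² = 1801908856516609 - 1801908856516608 = 1 (should be 1). ✓

(x_1, y_1) = (48, 7); (x_4, y_4) = (42448897, 6191808).


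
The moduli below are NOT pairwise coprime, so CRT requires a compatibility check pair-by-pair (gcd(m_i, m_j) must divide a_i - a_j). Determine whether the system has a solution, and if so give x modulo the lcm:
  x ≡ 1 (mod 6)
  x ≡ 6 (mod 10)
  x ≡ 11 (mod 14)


Moduli 6, 10, 14 are not pairwise coprime, so CRT works modulo lcm(m_i) when all pairwise compatibility conditions hold.
Pairwise compatibility: gcd(m_i, m_j) must divide a_i - a_j for every pair.
Merge one congruence at a time:
  Start: x ≡ 1 (mod 6).
  Combine with x ≡ 6 (mod 10): gcd(6, 10) = 2, and 6 - 1 = 5 is NOT divisible by 2.
    ⇒ system is inconsistent (no integer solution).

No solution (the system is inconsistent).


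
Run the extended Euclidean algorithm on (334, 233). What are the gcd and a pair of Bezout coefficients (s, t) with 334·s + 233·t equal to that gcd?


Euclidean algorithm on (334, 233) — divide until remainder is 0:
  334 = 1 · 233 + 101
  233 = 2 · 101 + 31
  101 = 3 · 31 + 8
  31 = 3 · 8 + 7
  8 = 1 · 7 + 1
  7 = 7 · 1 + 0
gcd(334, 233) = 1.
Track Bezout coefficients alongside the remainders: start with r₀ = 334 = a·1 + b·0 (s = 1, t = 0) and r₁ = 233 = a·0 + b·1 (s = 0, t = 1); each new remainder r_{k+1} = r_{k-1} − q_k·r_k inherits s_{k+1} = s_{k-1} − q_k·s_k, t_{k+1} = t_{k-1} − q_k·t_k, so r_k = a·s_k + b·t_k at every step:
  q = 1: r = 101, s = 1 − 1·0 = 1, t = 0 − 1·1 = -1  (check: 334·1 + 233·(-1) = 101)
  q = 2: r = 31, s = 0 − 2·1 = -2, t = 1 − 2·(-1) = 3  (check: 334·(-2) + 233·3 = 31)
  q = 3: r = 8, s = 1 − 3·(-2) = 7, t = -1 − 3·3 = -10  (check: 334·7 + 233·(-10) = 8)
  q = 3: r = 7, s = -2 − 3·7 = -23, t = 3 − 3·(-10) = 33  (check: 334·(-23) + 233·33 = 7)
  q = 1: r = 1, s = 7 − 1·(-23) = 30, t = -10 − 1·33 = -43  (check: 334·30 + 233·(-43) = 1)
The row with r = 1 (the gcd) gives the Bezout coefficients s = 30, t = -43.
Result: 334 · (30) + 233 · (-43) = 1.

gcd(334, 233) = 1; s = 30, t = -43 (check: 334·30 + 233·(-43) = 1).


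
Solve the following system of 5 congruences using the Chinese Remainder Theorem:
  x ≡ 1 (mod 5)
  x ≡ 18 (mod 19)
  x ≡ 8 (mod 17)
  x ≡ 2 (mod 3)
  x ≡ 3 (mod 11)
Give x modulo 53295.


Product of moduli M = 5 · 19 · 17 · 3 · 11 = 53295.
Merge one congruence at a time:
  Start: x ≡ 1 (mod 5).
  Combine with x ≡ 18 (mod 19); new modulus lcm = 95.
    Write x = 1 + 5·t and substitute into x ≡ 18 (mod 19): 5·t ≡ 18 − 1 = 17 (mod 19).
    The inverse of 5 mod 19 is 4 (since 5·4 = 20 = 1·19 + 1), so t ≡ 4·17 = 68 ≡ 11 (mod 19).
    Then x = 1 + 5·11 = 56, valid modulo lcm(5, 19) = 95: x ≡ 56 (mod 95).
  Combine with x ≡ 8 (mod 17); new modulus lcm = 1615.
    Write x = 56 + 95·t and substitute into x ≡ 8 (mod 17): 95·t ≡ 8 − 56 = -48 (mod 17).
    Reduce coefficients mod 17: 10·t ≡ 3 (mod 17).
    The inverse of 10 mod 17 is 12 (since 10·12 = 120 = 7·17 + 1), so t ≡ 12·3 = 36 ≡ 2 (mod 17).
    Then x = 56 + 95·2 = 246, valid modulo lcm(95, 17) = 1615: x ≡ 246 (mod 1615).
  Combine with x ≡ 2 (mod 3); new modulus lcm = 4845.
    Write x = 246 + 1615·t and substitute into x ≡ 2 (mod 3): 1615·t ≡ 2 − 246 = -244 (mod 3).
    Reduce coefficients mod 3: 1·t ≡ 2 (mod 3).
    So t ≡ 2 (mod 3).
    Then x = 246 + 1615·2 = 3476, valid modulo lcm(1615, 3) = 4845: x ≡ 3476 (mod 4845).
  Combine with x ≡ 3 (mod 11); new modulus lcm = 53295.
    Write x = 3476 + 4845·t and substitute into x ≡ 3 (mod 11): 4845·t ≡ 3 − 3476 = -3473 (mod 11).
    Reduce coefficients mod 11: 5·t ≡ 3 (mod 11).
    The inverse of 5 mod 11 is 9 (since 5·9 = 45 = 4·11 + 1), so t ≡ 9·3 = 27 ≡ 5 (mod 11).
    Then x = 3476 + 4845·5 = 27701, valid modulo lcm(4845, 11) = 53295: x ≡ 27701 (mod 53295).
Verify against each original: 27701 mod 5 = 1, 27701 mod 19 = 18, 27701 mod 17 = 8, 27701 mod 3 = 2, 27701 mod 11 = 3.

x ≡ 27701 (mod 53295).


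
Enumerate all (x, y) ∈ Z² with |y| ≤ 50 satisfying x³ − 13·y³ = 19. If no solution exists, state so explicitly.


The equation is x³ - 13y³ = 19. For fixed y, x³ = 13·y³ + 19, so a solution requires the RHS to be a perfect cube.
Strategy: iterate y from -50 to 50, compute RHS = 13·y³ + 19, and check whether it is a (positive or negative) perfect cube.
Check small values of y:
  y = 0: RHS = 19 is not a perfect cube.
  y = 1: RHS = 32 is not a perfect cube.
  y = -1: RHS = 6 is not a perfect cube.
  y = 2: RHS = 123 is not a perfect cube.
  y = -2: RHS = -85 is not a perfect cube.
  y = 3: RHS = 370 is not a perfect cube.
  y = -3: RHS = -332 is not a perfect cube.
Continuing the search up to |y| = 50 finds no solutions either.
No (x, y) in the scanned range satisfies the equation.

No integer solutions with |y| ≤ 50.


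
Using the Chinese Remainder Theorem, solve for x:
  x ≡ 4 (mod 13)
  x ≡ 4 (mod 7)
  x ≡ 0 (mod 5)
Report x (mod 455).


Moduli 13, 7, 5 are pairwise coprime; by CRT there is a unique solution modulo M = 13 · 7 · 5 = 455.
Solve pairwise, accumulating the modulus:
  Start with x ≡ 4 (mod 13).
  Combine with x ≡ 4 (mod 7): since gcd(13, 7) = 1, we get a unique residue mod 91.
    Write x = 4 + 13·t and substitute into x ≡ 4 (mod 7): 13·t ≡ 4 − 4 = 0 (mod 7).
    Reduce coefficients mod 7: 6·t ≡ 0 (mod 7).
    The inverse of 6 mod 7 is 6 (since 6·6 = 36 = 5·7 + 1), so t ≡ 6·0 = 0 ≡ 0 (mod 7).
    Then x = 4 + 13·0 = 4, valid modulo lcm(13, 7) = 91: x ≡ 4 (mod 91).
  Combine with x ≡ 0 (mod 5): since gcd(91, 5) = 1, we get a unique residue mod 455.
    Write x = 4 + 91·t and substitute into x ≡ 0 (mod 5): 91·t ≡ 0 − 4 = -4 (mod 5).
    Reduce coefficients mod 5: 1·t ≡ 1 (mod 5).
    So t ≡ 1 (mod 5).
    Then x = 4 + 91·1 = 95, valid modulo lcm(91, 5) = 455: x ≡ 95 (mod 455).
Verify: 95 mod 13 = 4 ✓, 95 mod 7 = 4 ✓, 95 mod 5 = 0 ✓.

x ≡ 95 (mod 455).


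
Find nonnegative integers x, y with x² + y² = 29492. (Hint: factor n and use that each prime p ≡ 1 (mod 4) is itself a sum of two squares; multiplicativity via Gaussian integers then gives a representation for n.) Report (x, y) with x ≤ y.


Step 1: Factor n = 29492 = 2^2 · 73 · 101.
Step 2: Check the mod-4 condition on each prime factor: 2 = 2 (special); 73 ≡ 1 (mod 4), exponent 1; 101 ≡ 1 (mod 4), exponent 1.
All primes ≡ 3 (mod 4) appear to even exponent (or don't appear), so by the two-squares theorem n IS expressible as a sum of two squares.
Step 3: Build a representation. Group n = k² · m with k = 2 and m = 73 · 101 = 7373 (a product of primes ≡ 1 (mod 4)); a representation of m scales to one of n via (k·x)² + (k·y)² = k²(x² + y²). Each prime p ≡ 1 (mod 4) is itself a sum of two squares; find a² by testing p − a² for a perfect square:
  73: 73 − 1² = 72, 73 − 2² = 69, 73 − 3² = 64 = 8² ⇒ 73 = 3² + 8².
  101: 101 − 1² = 100 = 10² ⇒ 101 = 1² + 10².
  Combine using the Brahmagupta–Fibonacci identity (a² + b²)(c² + d²) = (ac − bd)² + (ad + bc)² = (ac + bd)² + (ad − bc)²:
  73 · 101 = 7373: from (3² + 8²)(1² + 10²), take (3·1 − 8·10, 3·10 + 8·1) = (3 − 80, 30 + 8) = (-77, 38); dropping signs (only squares matter) gives (77, 38); check 77² + 38² = 5929 + 1444 = 7373 ✓.
  Scale by k = 2: (2·77, 2·38) = (154, 76).
Step 4: Order so x ≤ y and verify: 76² + 154² = 5776 + 23716 = 29492 = n. ✓

n = 29492 = 76² + 154² (one valid representation with x ≤ y).


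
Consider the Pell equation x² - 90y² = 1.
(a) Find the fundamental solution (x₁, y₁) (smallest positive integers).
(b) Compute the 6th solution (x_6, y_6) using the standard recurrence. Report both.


Step 1: Find the fundamental solution (x₁, y₁) of x² - 90y² = 1.
  Expand √90 as a continued fraction. a₀ = ⌊√90⌋ = 9; iterate m_{k+1} = d_k·a_k − m_k, d_{k+1} = (90 − m_{k+1}²)/d_k, a_{k+1} = ⌊(a₀ + m_{k+1})/d_{k+1}⌋ (starting m₀ = 0, d₀ = 1), with convergents p_k = a_k·p_{k-1} + p_{k-2}, q_k = a_k·q_{k-1} + q_{k-2} (p₋₁ = 1, q₋₁ = 0):
  k = 0: a₀ = 9; p₀/q₀ = 9/1; p₀² − 90·q₀² = 81 − 90 = -9.
  k = 1: m = 9, d = 9, a = ⌊(9 + 9)/9⌋ = 2; p/q = (2·9 + 1)/(2·1 + 0) = 19/2; p² − 90·q² = 361 − 360 = 1.
  The first convergent with p² − 90·q² = 1 gives the fundamental solution (x₁, y₁) = (19, 2).
Step 2: Apply the recurrence (x_{n+1}, y_{n+1}) = (x₁x_n + 90y₁y_n, x₁y_n + y₁x_n) repeatedly.
  From (x_1, y_1) = (19, 2): x_2 = 19·19 + 90·2·2 = 721; y_2 = 19·2 + 2·19 = 76.
  From (x_2, y_2) = (721, 76): x_3 = 19·721 + 90·2·76 = 27379; y_3 = 19·76 + 2·721 = 2886.
  From (x_3, y_3) = (27379, 2886): x_4 = 19·27379 + 90·2·2886 = 1039681; y_4 = 19·2886 + 2·27379 = 109592.
  From (x_4, y_4) = (1039681, 109592): x_5 = 19·1039681 + 90·2·109592 = 39480499; y_5 = 19·109592 + 2·1039681 = 4161610.
  From (x_5, y_5) = (39480499, 4161610): x_6 = 19·39480499 + 90·2·4161610 = 1499219281; y_6 = 19·4161610 + 2·39480499 = 158031588.
Step 3: Verify x_6² - 90·y_6² = 2247658452522156961 - 2247658452522156960 = 1 (should be 1). ✓

(x_1, y_1) = (19, 2); (x_6, y_6) = (1499219281, 158031588).


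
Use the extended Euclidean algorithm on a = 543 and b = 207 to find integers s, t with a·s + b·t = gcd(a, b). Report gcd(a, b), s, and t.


Euclidean algorithm on (543, 207) — divide until remainder is 0:
  543 = 2 · 207 + 129
  207 = 1 · 129 + 78
  129 = 1 · 78 + 51
  78 = 1 · 51 + 27
  51 = 1 · 27 + 24
  27 = 1 · 24 + 3
  24 = 8 · 3 + 0
gcd(543, 207) = 3.
Track Bezout coefficients alongside the remainders: start with r₀ = 543 = a·1 + b·0 (s = 1, t = 0) and r₁ = 207 = a·0 + b·1 (s = 0, t = 1); each new remainder r_{k+1} = r_{k-1} − q_k·r_k inherits s_{k+1} = s_{k-1} − q_k·s_k, t_{k+1} = t_{k-1} − q_k·t_k, so r_k = a·s_k + b·t_k at every step:
  q = 2: r = 129, s = 1 − 2·0 = 1, t = 0 − 2·1 = -2  (check: 543·1 + 207·(-2) = 129)
  q = 1: r = 78, s = 0 − 1·1 = -1, t = 1 − 1·(-2) = 3  (check: 543·(-1) + 207·3 = 78)
  q = 1: r = 51, s = 1 − 1·(-1) = 2, t = -2 − 1·3 = -5  (check: 543·2 + 207·(-5) = 51)
  q = 1: r = 27, s = -1 − 1·2 = -3, t = 3 − 1·(-5) = 8  (check: 543·(-3) + 207·8 = 27)
  q = 1: r = 24, s = 2 − 1·(-3) = 5, t = -5 − 1·8 = -13  (check: 543·5 + 207·(-13) = 24)
  q = 1: r = 3, s = -3 − 1·5 = -8, t = 8 − 1·(-13) = 21  (check: 543·(-8) + 207·21 = 3)
The row with r = 3 (the gcd) gives the Bezout coefficients s = -8, t = 21.
Result: 543 · (-8) + 207 · (21) = 3.

gcd(543, 207) = 3; s = -8, t = 21 (check: 543·(-8) + 207·21 = 3).


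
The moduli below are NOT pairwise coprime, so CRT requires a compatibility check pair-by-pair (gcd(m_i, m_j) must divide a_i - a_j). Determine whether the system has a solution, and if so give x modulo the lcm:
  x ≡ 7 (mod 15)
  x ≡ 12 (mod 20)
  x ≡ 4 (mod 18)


Moduli 15, 20, 18 are not pairwise coprime, so CRT works modulo lcm(m_i) when all pairwise compatibility conditions hold.
Pairwise compatibility: gcd(m_i, m_j) must divide a_i - a_j for every pair.
Merge one congruence at a time:
  Start: x ≡ 7 (mod 15).
  Combine with x ≡ 12 (mod 20): gcd(15, 20) = 5; 12 - 7 = 5, which IS divisible by 5, so compatible.
    Write x = 7 + 15·t and substitute into x ≡ 12 (mod 20): 15·t ≡ 12 − 7 = 5 (mod 20).
    Divide the congruence (and modulus) by g = 5: 3·t ≡ 1 (mod 4).
    The inverse of 3 mod 4 is 3 (since 3·3 = 9 = 2·4 + 1), so t ≡ 3·1 = 3 ≡ 3 (mod 4).
    Then x = 7 + 15·3 = 52, valid modulo lcm(15, 20) = 60: x ≡ 52 (mod 60).
  Combine with x ≡ 4 (mod 18): gcd(60, 18) = 6; 4 - 52 = -48, which IS divisible by 6, so compatible.
    Write x = 52 + 60·t and substitute into x ≡ 4 (mod 18): 60·t ≡ 4 − 52 = -48 (mod 18).
    Divide the congruence (and modulus) by g = 6: 10·t ≡ -8 (mod 3).
    Reduce coefficients mod 3: 1·t ≡ 1 (mod 3).
    So t ≡ 1 (mod 3).
    Then x = 52 + 60·1 = 112, valid modulo lcm(60, 18) = 180: x ≡ 112 (mod 180).
Verify: 112 mod 15 = 7, 112 mod 20 = 12, 112 mod 18 = 4.

x ≡ 112 (mod 180).


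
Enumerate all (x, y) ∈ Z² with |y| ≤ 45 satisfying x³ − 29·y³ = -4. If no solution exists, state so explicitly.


The equation is x³ - 29y³ = -4. For fixed y, x³ = 29·y³ − 4, so a solution requires the RHS to be a perfect cube.
Strategy: iterate y from -45 to 45, compute RHS = 29·y³ − 4, and check whether it is a (positive or negative) perfect cube.
Check small values of y:
  y = 0: RHS = -4 is not a perfect cube.
  y = 1: RHS = 25 is not a perfect cube.
  y = -1: RHS = -33 is not a perfect cube.
  y = 2: RHS = 228 is not a perfect cube.
  y = -2: RHS = -236 is not a perfect cube.
  y = 3: RHS = 779 is not a perfect cube.
  y = -3: RHS = -787 is not a perfect cube.
Continuing the search up to |y| = 45 finds no solutions either.
No (x, y) in the scanned range satisfies the equation.

No integer solutions with |y| ≤ 45.


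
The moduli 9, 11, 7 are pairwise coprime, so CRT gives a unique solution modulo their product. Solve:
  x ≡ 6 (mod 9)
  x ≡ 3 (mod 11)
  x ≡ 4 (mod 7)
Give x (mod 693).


Moduli 9, 11, 7 are pairwise coprime; by CRT there is a unique solution modulo M = 9 · 11 · 7 = 693.
Solve pairwise, accumulating the modulus:
  Start with x ≡ 6 (mod 9).
  Combine with x ≡ 3 (mod 11): since gcd(9, 11) = 1, we get a unique residue mod 99.
    Write x = 6 + 9·t and substitute into x ≡ 3 (mod 11): 9·t ≡ 3 − 6 = -3 (mod 11).
    Reduce coefficients mod 11: 9·t ≡ 8 (mod 11).
    The inverse of 9 mod 11 is 5 (since 9·5 = 45 = 4·11 + 1), so t ≡ 5·8 = 40 ≡ 7 (mod 11).
    Then x = 6 + 9·7 = 69, valid modulo lcm(9, 11) = 99: x ≡ 69 (mod 99).
  Combine with x ≡ 4 (mod 7): since gcd(99, 7) = 1, we get a unique residue mod 693.
    Write x = 69 + 99·t and substitute into x ≡ 4 (mod 7): 99·t ≡ 4 − 69 = -65 (mod 7).
    Reduce coefficients mod 7: 1·t ≡ 5 (mod 7).
    So t ≡ 5 (mod 7).
    Then x = 69 + 99·5 = 564, valid modulo lcm(99, 7) = 693: x ≡ 564 (mod 693).
Verify: 564 mod 9 = 6 ✓, 564 mod 11 = 3 ✓, 564 mod 7 = 4 ✓.

x ≡ 564 (mod 693).


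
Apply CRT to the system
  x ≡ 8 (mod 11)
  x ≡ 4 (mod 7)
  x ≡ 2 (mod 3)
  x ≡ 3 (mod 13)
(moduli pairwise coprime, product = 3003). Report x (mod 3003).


Product of moduli M = 11 · 7 · 3 · 13 = 3003.
Merge one congruence at a time:
  Start: x ≡ 8 (mod 11).
  Combine with x ≡ 4 (mod 7); new modulus lcm = 77.
    Write x = 8 + 11·t and substitute into x ≡ 4 (mod 7): 11·t ≡ 4 − 8 = -4 (mod 7).
    Reduce coefficients mod 7: 4·t ≡ 3 (mod 7).
    The inverse of 4 mod 7 is 2 (since 4·2 = 8 = 1·7 + 1), so t ≡ 2·3 = 6 ≡ 6 (mod 7).
    Then x = 8 + 11·6 = 74, valid modulo lcm(11, 7) = 77: x ≡ 74 (mod 77).
  Combine with x ≡ 2 (mod 3); new modulus lcm = 231.
    Write x = 74 + 77·t and substitute into x ≡ 2 (mod 3): 77·t ≡ 2 − 74 = -72 (mod 3).
    Reduce coefficients mod 3: 2·t ≡ 0 (mod 3).
    The inverse of 2 mod 3 is 2 (since 2·2 = 4 = 1·3 + 1), so t ≡ 2·0 = 0 ≡ 0 (mod 3).
    Then x = 74 + 77·0 = 74, valid modulo lcm(77, 3) = 231: x ≡ 74 (mod 231).
  Combine with x ≡ 3 (mod 13); new modulus lcm = 3003.
    Write x = 74 + 231·t and substitute into x ≡ 3 (mod 13): 231·t ≡ 3 − 74 = -71 (mod 13).
    Reduce coefficients mod 13: 10·t ≡ 7 (mod 13).
    The inverse of 10 mod 13 is 4 (since 10·4 = 40 = 3·13 + 1), so t ≡ 4·7 = 28 ≡ 2 (mod 13).
    Then x = 74 + 231·2 = 536, valid modulo lcm(231, 13) = 3003: x ≡ 536 (mod 3003).
Verify against each original: 536 mod 11 = 8, 536 mod 7 = 4, 536 mod 3 = 2, 536 mod 13 = 3.

x ≡ 536 (mod 3003).


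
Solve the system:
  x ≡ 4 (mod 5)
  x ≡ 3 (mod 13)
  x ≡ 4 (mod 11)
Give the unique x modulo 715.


Moduli 5, 13, 11 are pairwise coprime; by CRT there is a unique solution modulo M = 5 · 13 · 11 = 715.
Solve pairwise, accumulating the modulus:
  Start with x ≡ 4 (mod 5).
  Combine with x ≡ 3 (mod 13): since gcd(5, 13) = 1, we get a unique residue mod 65.
    Write x = 4 + 5·t and substitute into x ≡ 3 (mod 13): 5·t ≡ 3 − 4 = -1 (mod 13).
    Reduce coefficients mod 13: 5·t ≡ 12 (mod 13).
    The inverse of 5 mod 13 is 8 (since 5·8 = 40 = 3·13 + 1), so t ≡ 8·12 = 96 ≡ 5 (mod 13).
    Then x = 4 + 5·5 = 29, valid modulo lcm(5, 13) = 65: x ≡ 29 (mod 65).
  Combine with x ≡ 4 (mod 11): since gcd(65, 11) = 1, we get a unique residue mod 715.
    Write x = 29 + 65·t and substitute into x ≡ 4 (mod 11): 65·t ≡ 4 − 29 = -25 (mod 11).
    Reduce coefficients mod 11: 10·t ≡ 8 (mod 11).
    The inverse of 10 mod 11 is 10 (since 10·10 = 100 = 9·11 + 1), so t ≡ 10·8 = 80 ≡ 3 (mod 11).
    Then x = 29 + 65·3 = 224, valid modulo lcm(65, 11) = 715: x ≡ 224 (mod 715).
Verify: 224 mod 5 = 4 ✓, 224 mod 13 = 3 ✓, 224 mod 11 = 4 ✓.

x ≡ 224 (mod 715).


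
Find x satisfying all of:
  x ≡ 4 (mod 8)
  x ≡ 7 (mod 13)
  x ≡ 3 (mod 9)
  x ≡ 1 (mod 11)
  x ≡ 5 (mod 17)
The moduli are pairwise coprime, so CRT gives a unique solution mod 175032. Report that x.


Product of moduli M = 8 · 13 · 9 · 11 · 17 = 175032.
Merge one congruence at a time:
  Start: x ≡ 4 (mod 8).
  Combine with x ≡ 7 (mod 13); new modulus lcm = 104.
    Write x = 4 + 8·t and substitute into x ≡ 7 (mod 13): 8·t ≡ 7 − 4 = 3 (mod 13).
    The inverse of 8 mod 13 is 5 (since 8·5 = 40 = 3·13 + 1), so t ≡ 5·3 = 15 ≡ 2 (mod 13).
    Then x = 4 + 8·2 = 20, valid modulo lcm(8, 13) = 104: x ≡ 20 (mod 104).
  Combine with x ≡ 3 (mod 9); new modulus lcm = 936.
    Write x = 20 + 104·t and substitute into x ≡ 3 (mod 9): 104·t ≡ 3 − 20 = -17 (mod 9).
    Reduce coefficients mod 9: 5·t ≡ 1 (mod 9).
    The inverse of 5 mod 9 is 2 (since 5·2 = 10 = 1·9 + 1), so t ≡ 2·1 = 2 ≡ 2 (mod 9).
    Then x = 20 + 104·2 = 228, valid modulo lcm(104, 9) = 936: x ≡ 228 (mod 936).
  Combine with x ≡ 1 (mod 11); new modulus lcm = 10296.
    Write x = 228 + 936·t and substitute into x ≡ 1 (mod 11): 936·t ≡ 1 − 228 = -227 (mod 11).
    Reduce coefficients mod 11: 1·t ≡ 4 (mod 11).
    So t ≡ 4 (mod 11).
    Then x = 228 + 936·4 = 3972, valid modulo lcm(936, 11) = 10296: x ≡ 3972 (mod 10296).
  Combine with x ≡ 5 (mod 17); new modulus lcm = 175032.
    Write x = 3972 + 10296·t and substitute into x ≡ 5 (mod 17): 10296·t ≡ 5 − 3972 = -3967 (mod 17).
    Reduce coefficients mod 17: 11·t ≡ 11 (mod 17).
    The inverse of 11 mod 17 is 14 (since 11·14 = 154 = 9·17 + 1), so t ≡ 14·11 = 154 ≡ 1 (mod 17).
    Then x = 3972 + 10296·1 = 14268, valid modulo lcm(10296, 17) = 175032: x ≡ 14268 (mod 175032).
Verify against each original: 14268 mod 8 = 4, 14268 mod 13 = 7, 14268 mod 9 = 3, 14268 mod 11 = 1, 14268 mod 17 = 5.

x ≡ 14268 (mod 175032).


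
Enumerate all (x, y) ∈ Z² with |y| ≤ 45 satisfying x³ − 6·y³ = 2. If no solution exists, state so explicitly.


The equation is x³ - 6y³ = 2. For fixed y, x³ = 6·y³ + 2, so a solution requires the RHS to be a perfect cube.
Strategy: iterate y from -45 to 45, compute RHS = 6·y³ + 2, and check whether it is a (positive or negative) perfect cube.
Check small values of y:
  y = 0: RHS = 2 is not a perfect cube.
  y = 1: RHS = 8 = (2)³ ⇒ x = 2 works.
  y = -1: RHS = -4 is not a perfect cube.
  y = 2: RHS = 50 is not a perfect cube.
  y = -2: RHS = -46 is not a perfect cube.
  y = 3: RHS = 164 is not a perfect cube.
  y = -3: RHS = -160 is not a perfect cube.
Continuing the search up to |y| = 45 finds no further solutions beyond those listed.
Collected solutions: (2, 1).

Solutions (with |y| ≤ 45): (2, 1).


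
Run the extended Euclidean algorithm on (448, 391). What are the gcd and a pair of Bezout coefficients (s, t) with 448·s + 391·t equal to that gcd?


Euclidean algorithm on (448, 391) — divide until remainder is 0:
  448 = 1 · 391 + 57
  391 = 6 · 57 + 49
  57 = 1 · 49 + 8
  49 = 6 · 8 + 1
  8 = 8 · 1 + 0
gcd(448, 391) = 1.
Track Bezout coefficients alongside the remainders: start with r₀ = 448 = a·1 + b·0 (s = 1, t = 0) and r₁ = 391 = a·0 + b·1 (s = 0, t = 1); each new remainder r_{k+1} = r_{k-1} − q_k·r_k inherits s_{k+1} = s_{k-1} − q_k·s_k, t_{k+1} = t_{k-1} − q_k·t_k, so r_k = a·s_k + b·t_k at every step:
  q = 1: r = 57, s = 1 − 1·0 = 1, t = 0 − 1·1 = -1  (check: 448·1 + 391·(-1) = 57)
  q = 6: r = 49, s = 0 − 6·1 = -6, t = 1 − 6·(-1) = 7  (check: 448·(-6) + 391·7 = 49)
  q = 1: r = 8, s = 1 − 1·(-6) = 7, t = -1 − 1·7 = -8  (check: 448·7 + 391·(-8) = 8)
  q = 6: r = 1, s = -6 − 6·7 = -48, t = 7 − 6·(-8) = 55  (check: 448·(-48) + 391·55 = 1)
The row with r = 1 (the gcd) gives the Bezout coefficients s = -48, t = 55.
Result: 448 · (-48) + 391 · (55) = 1.

gcd(448, 391) = 1; s = -48, t = 55 (check: 448·(-48) + 391·55 = 1).
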